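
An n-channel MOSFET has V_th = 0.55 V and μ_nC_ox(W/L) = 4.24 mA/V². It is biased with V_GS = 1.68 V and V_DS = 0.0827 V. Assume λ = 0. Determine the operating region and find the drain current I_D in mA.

V_ov = V_GS − V_th = 1.68 − 0.55 = 1.13 V.
Since V_DS = 0.0827 V < V_ov = 1.13 V, the device is in the triode region.
I_D = k_n [V_ov · V_DS − ½ V_DS²] = 4.24 × [1.13 × 0.0827 − 0.5 × 0.0827²] = 0.382 mA.

Triode; I_D = 0.382 mA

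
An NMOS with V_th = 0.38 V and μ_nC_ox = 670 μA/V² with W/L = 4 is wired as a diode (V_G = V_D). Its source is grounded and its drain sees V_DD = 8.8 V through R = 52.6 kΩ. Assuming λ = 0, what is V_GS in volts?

V_GS = 0.719 V

With gate tied to drain, V_GS = V_DS ≥ V_GS − V_th, so the device is in saturation.
k_n = μ_nC_ox · (W/L) = 2.68 mA/V².
KCL at the drain: ½ k_n (V_GS − V_th)² = (V_DD − V_GS)/R.
Let x = V_GS − 0.38. Then 70.5 x² + x − 8.42 = 0, giving x = 0.339 V (positive root), so V_GS = 0.719 V.
I_D = (V_DD − V_GS)/R = (8.8 − 0.719) / 52.6 = 0.154 mA.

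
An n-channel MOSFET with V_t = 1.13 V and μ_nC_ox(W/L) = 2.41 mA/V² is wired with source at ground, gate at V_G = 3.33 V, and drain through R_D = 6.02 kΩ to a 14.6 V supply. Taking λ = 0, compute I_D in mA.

I_D = 2.34 mA

V_GS = V_G = 3.33 V, so V_ov = 3.33 − 1.13 = 2.2 V.
Assume saturation: I_D = ½ k_n V_ov² = 0.5 × 2.41 × 2.2² = 5.83 mA, giving V_DS = V_DD − I_D R_D = 14.6 − 5.83 × 6.02 = -20.5 V.
But -20.5 V < V_ov = 2.2 V, so the device is actually in triode.
In triode I_D = k_n[V_ov V_DS − ½ V_DS²] and I_D = (V_DD − V_DS)/R_D. Equating: 7.25 V_DS² − 32.92 V_DS + 14.6 = 0, giving V_DS = 0.498 V (the root below V_ov).
I_D = (14.6 − 0.498) / 6.02 = 2.34 mA.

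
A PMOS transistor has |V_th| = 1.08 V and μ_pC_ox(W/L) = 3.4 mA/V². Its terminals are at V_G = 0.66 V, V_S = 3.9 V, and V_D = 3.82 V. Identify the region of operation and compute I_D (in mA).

V_SG = V_S − V_G = 3.9 − 0.66 = 3.24 V; V_SD = V_S − V_D = 3.9 − 3.82 = 0.08 V.
V_ov = V_SG − |V_th| = 3.24 − 1.08 = 2.16 V.
Since V_SD = 0.08 V < V_ov = 2.16 V, the device is in the triode region.
I_D = k_p [V_ov · V_SD − ½ V_SD²] = 3.4 × [2.16 × 0.08 − 0.5 × 0.08²] = 0.577 mA.

Triode; I_D = 0.577 mA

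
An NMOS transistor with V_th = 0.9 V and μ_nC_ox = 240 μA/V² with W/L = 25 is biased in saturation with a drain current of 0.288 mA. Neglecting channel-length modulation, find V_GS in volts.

V_GS = 1.21 V

k_n = μ_nC_ox · (W/L) = 6 mA/V².
In saturation I_D = ½ k_n (V_GS − V_th)², so V_GS − V_th = √(2 I_D / k_n) = √(2 × 0.288 / 6) = 0.31 V.
V_GS = 0.9 + 0.31 = 1.21 V.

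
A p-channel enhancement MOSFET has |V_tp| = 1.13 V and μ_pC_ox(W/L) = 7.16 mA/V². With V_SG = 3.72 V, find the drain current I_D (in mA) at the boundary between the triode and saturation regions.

At the boundary V_SD = V_ov = V_SG − |V_tp| = 3.72 − 1.13 = 2.59 V.
I_D = ½ k_p V_ov² = 0.5 × 7.16 × 2.59² = 24 mA.

I_D = 24.0 mA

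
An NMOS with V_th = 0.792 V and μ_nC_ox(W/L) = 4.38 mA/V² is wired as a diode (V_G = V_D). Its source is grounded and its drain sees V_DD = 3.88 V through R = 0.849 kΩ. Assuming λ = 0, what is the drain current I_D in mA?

I_D = 2.40 mA

With gate tied to drain, V_GS = V_DS ≥ V_GS − V_th, so the device is in saturation.
KCL at the drain: ½ k_n (V_GS − V_th)² = (V_DD − V_GS)/R.
Let x = V_GS − 0.792. Then 1.86 x² + x − 3.088 = 0, giving x = 1.05 V (positive root), so V_GS = 1.84 V.
I_D = (V_DD − V_GS)/R = (3.88 − 1.84) / 0.849 = 2.4 mA.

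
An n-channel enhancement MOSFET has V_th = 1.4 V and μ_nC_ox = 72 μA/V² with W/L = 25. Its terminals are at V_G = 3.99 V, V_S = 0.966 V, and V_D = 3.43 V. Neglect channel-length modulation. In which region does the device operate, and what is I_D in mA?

V_GS = V_G − V_S = 3.99 − 0.966 = 3.02 V; V_DS = V_D − V_S = 3.43 − 0.966 = 2.46 V.
k_n = μ_nC_ox · (W/L) = 1.8 mA/V².
V_ov = V_GS − V_th = 3.02 − 1.4 = 1.62 V.
Since V_DS = 2.46 V ≥ V_ov = 1.62 V, the device is in saturation.
I_D = ½ k_n V_ov² = 0.5 × 1.8 × 1.62² = 2.37 mA.

Saturation; I_D = 2.37 mA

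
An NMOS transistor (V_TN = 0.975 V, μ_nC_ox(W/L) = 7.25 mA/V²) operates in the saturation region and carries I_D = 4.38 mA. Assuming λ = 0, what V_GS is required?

V_GS = 2.07 V

In saturation I_D = ½ k_n (V_GS − V_TN)², so V_GS − V_TN = √(2 I_D / k_n) = √(2 × 4.38 / 7.25) = 1.1 V.
V_GS = 0.975 + 1.1 = 2.07 V.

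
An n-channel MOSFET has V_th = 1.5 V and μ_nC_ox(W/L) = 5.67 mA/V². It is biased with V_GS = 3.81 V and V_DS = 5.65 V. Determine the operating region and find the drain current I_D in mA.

V_ov = V_GS − V_th = 3.81 − 1.5 = 2.31 V.
Since V_DS = 5.65 V ≥ V_ov = 2.31 V, the device is in saturation.
I_D = ½ k_n V_ov² = 0.5 × 5.67 × 2.31² = 15.1 mA.

Saturation; I_D = 15.1 mA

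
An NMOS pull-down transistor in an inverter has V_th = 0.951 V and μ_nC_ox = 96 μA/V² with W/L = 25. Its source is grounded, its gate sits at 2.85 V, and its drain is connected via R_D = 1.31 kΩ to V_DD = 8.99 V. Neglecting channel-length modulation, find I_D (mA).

V_GS = V_G = 2.85 V, so V_ov = 2.85 − 0.951 = 1.9 V.
k_n = μ_nC_ox · (W/L) = 2.4 mA/V².
Assume saturation: I_D = ½ k_n V_ov² = 0.5 × 2.4 × 1.9² = 4.33 mA, giving V_DS = V_DD − I_D R_D = 8.99 − 4.33 × 1.31 = 3.32 V.
V_DS = 3.32 V ≥ V_ov = 1.9 V, confirming saturation.

I_D = 4.33 mA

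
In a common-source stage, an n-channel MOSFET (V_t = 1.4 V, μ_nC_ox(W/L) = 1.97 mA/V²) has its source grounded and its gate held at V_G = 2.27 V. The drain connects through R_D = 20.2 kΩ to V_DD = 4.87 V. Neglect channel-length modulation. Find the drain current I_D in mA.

V_GS = V_G = 2.27 V, so V_ov = 2.27 − 1.4 = 0.87 V.
Assume saturation: I_D = ½ k_n V_ov² = 0.5 × 1.97 × 0.87² = 0.746 mA, giving V_DS = V_DD − I_D R_D = 4.87 − 0.746 × 20.2 = -10.2 V.
But -10.2 V < V_ov = 0.87 V, so the device is actually in triode.
In triode I_D = k_n[V_ov V_DS − ½ V_DS²] and I_D = (V_DD − V_DS)/R_D. Equating: 19.9 V_DS² − 35.62 V_DS + 4.87 = 0, giving V_DS = 0.149 V (the root below V_ov).
I_D = (4.87 − 0.149) / 20.2 = 0.234 mA.

I_D = 0.234 mA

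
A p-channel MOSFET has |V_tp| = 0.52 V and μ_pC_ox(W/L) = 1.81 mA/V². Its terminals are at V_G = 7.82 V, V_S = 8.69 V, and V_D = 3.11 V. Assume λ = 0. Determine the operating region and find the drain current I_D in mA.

Saturation; I_D = 0.111 mA

V_SG = V_S − V_G = 8.69 − 7.82 = 0.87 V; V_SD = V_S − V_D = 8.69 − 3.11 = 5.58 V.
V_ov = V_SG − |V_tp| = 0.87 − 0.52 = 0.35 V.
Since V_SD = 5.58 V ≥ V_ov = 0.35 V, the device is in saturation.
I_D = ½ k_p V_ov² = 0.5 × 1.81 × 0.35² = 0.111 mA.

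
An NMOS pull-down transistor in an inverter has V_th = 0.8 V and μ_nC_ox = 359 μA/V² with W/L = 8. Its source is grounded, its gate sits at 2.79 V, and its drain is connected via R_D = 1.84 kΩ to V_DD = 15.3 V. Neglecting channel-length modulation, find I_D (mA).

V_GS = V_G = 2.79 V, so V_ov = 2.79 − 0.8 = 1.99 V.
k_n = μ_nC_ox · (W/L) = 2.872 mA/V².
Assume saturation: I_D = ½ k_n V_ov² = 0.5 × 2.872 × 1.99² = 5.69 mA, giving V_DS = V_DD − I_D R_D = 15.3 − 5.69 × 1.84 = 4.84 V.
V_DS = 4.84 V ≥ V_ov = 1.99 V, confirming saturation.

I_D = 5.69 mA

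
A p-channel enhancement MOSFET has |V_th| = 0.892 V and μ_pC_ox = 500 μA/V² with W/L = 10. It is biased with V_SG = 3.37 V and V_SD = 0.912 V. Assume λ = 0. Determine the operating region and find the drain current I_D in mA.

k_p = μ_pC_ox · (W/L) = 5 mA/V².
V_ov = V_SG − |V_th| = 3.37 − 0.892 = 2.48 V.
Since V_SD = 0.912 V < V_ov = 2.48 V, the device is in the triode region.
I_D = k_p [V_ov · V_SD − ½ V_SD²] = 5 × [2.48 × 0.912 − 0.5 × 0.912²] = 9.22 mA.

Triode; I_D = 9.22 mA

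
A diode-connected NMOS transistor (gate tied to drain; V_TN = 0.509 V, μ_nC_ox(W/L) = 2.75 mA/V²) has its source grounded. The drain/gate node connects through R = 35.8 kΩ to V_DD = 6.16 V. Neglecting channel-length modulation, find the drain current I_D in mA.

With gate tied to drain, V_GS = V_DS ≥ V_GS − V_TN, so the device is in saturation.
KCL at the drain: ½ k_n (V_GS − V_TN)² = (V_DD − V_GS)/R.
Let x = V_GS − 0.509. Then 49.2 x² + x − 5.651 = 0, giving x = 0.329 V (positive root), so V_GS = 0.838 V.
I_D = (V_DD − V_GS)/R = (6.16 − 0.838) / 35.8 = 0.149 mA.

I_D = 0.149 mA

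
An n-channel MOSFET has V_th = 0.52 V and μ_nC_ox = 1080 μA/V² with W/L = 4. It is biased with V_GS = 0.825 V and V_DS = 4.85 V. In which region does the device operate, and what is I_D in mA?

Saturation; I_D = 0.201 mA

k_n = μ_nC_ox · (W/L) = 4.32 mA/V².
V_ov = V_GS − V_th = 0.825 − 0.52 = 0.305 V.
Since V_DS = 4.85 V ≥ V_ov = 0.305 V, the device is in saturation.
I_D = ½ k_n V_ov² = 0.5 × 4.32 × 0.305² = 0.201 mA.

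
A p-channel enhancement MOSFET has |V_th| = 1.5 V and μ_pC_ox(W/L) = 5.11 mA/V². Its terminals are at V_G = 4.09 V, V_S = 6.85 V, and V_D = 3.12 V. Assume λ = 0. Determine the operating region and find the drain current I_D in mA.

Saturation; I_D = 4.06 mA

V_SG = V_S − V_G = 6.85 − 4.09 = 2.76 V; V_SD = V_S − V_D = 6.85 − 3.12 = 3.73 V.
V_ov = V_SG − |V_th| = 2.76 − 1.5 = 1.26 V.
Since V_SD = 3.73 V ≥ V_ov = 1.26 V, the device is in saturation.
I_D = ½ k_p V_ov² = 0.5 × 5.11 × 1.26² = 4.06 mA.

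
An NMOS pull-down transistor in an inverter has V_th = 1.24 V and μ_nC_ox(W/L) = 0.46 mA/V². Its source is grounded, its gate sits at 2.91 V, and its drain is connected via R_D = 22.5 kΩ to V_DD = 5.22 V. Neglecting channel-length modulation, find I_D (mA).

I_D = 0.218 mA

V_GS = V_G = 2.91 V, so V_ov = 2.91 − 1.24 = 1.67 V.
Assume saturation: I_D = ½ k_n V_ov² = 0.5 × 0.46 × 1.67² = 0.641 mA, giving V_DS = V_DD − I_D R_D = 5.22 − 0.641 × 22.5 = -9.21 V.
But -9.21 V < V_ov = 1.67 V, so the device is actually in triode.
In triode I_D = k_n[V_ov V_DS − ½ V_DS²] and I_D = (V_DD − V_DS)/R_D. Equating: 5.17 V_DS² − 18.28 V_DS + 5.22 = 0, giving V_DS = 0.313 V (the root below V_ov).
I_D = (5.22 − 0.313) / 22.5 = 0.218 mA.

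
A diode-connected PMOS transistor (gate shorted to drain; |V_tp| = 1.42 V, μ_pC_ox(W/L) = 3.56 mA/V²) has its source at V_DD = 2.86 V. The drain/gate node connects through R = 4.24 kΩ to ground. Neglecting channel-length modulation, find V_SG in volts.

V_SG = 1.80 V

With gate tied to drain, V_SG = V_SD ≥ V_SG − |V_tp|, so the device is in saturation.
KCL at the drain: ½ k_p (V_SG − |V_tp|)² = (V_DD − V_SG)/R.
Let x = V_SG − 1.42. Then 7.55 x² + x − 1.44 = 0, giving x = 0.376 V (positive root), so V_SG = 1.8 V.
I_D = (V_DD − V_SG)/R = (2.86 − 1.8) / 4.24 = 0.251 mA.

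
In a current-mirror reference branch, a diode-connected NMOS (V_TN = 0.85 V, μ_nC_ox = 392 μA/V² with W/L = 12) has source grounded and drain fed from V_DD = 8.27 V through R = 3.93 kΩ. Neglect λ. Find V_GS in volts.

V_GS = 1.69 V

With gate tied to drain, V_GS = V_DS ≥ V_GS − V_TN, so the device is in saturation.
k_n = μ_nC_ox · (W/L) = 4.704 mA/V².
KCL at the drain: ½ k_n (V_GS − V_TN)² = (V_DD − V_GS)/R.
Let x = V_GS − 0.85. Then 9.24 x² + x − 7.42 = 0, giving x = 0.843 V (positive root), so V_GS = 1.69 V.
I_D = (V_DD − V_GS)/R = (8.27 − 1.69) / 3.93 = 1.67 mA.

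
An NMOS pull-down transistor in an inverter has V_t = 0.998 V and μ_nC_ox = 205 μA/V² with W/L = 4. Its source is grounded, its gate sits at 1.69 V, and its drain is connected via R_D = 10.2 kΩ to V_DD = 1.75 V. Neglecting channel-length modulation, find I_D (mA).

V_GS = V_G = 1.69 V, so V_ov = 1.69 − 0.998 = 0.692 V.
k_n = μ_nC_ox · (W/L) = 0.82 mA/V².
Assume saturation: I_D = ½ k_n V_ov² = 0.5 × 0.82 × 0.692² = 0.196 mA, giving V_DS = V_DD − I_D R_D = 1.75 − 0.196 × 10.2 = -0.253 V.
But -0.253 V < V_ov = 0.692 V, so the device is actually in triode.
In triode I_D = k_n[V_ov V_DS − ½ V_DS²] and I_D = (V_DD − V_DS)/R_D. Equating: 4.18 V_DS² − 6.788 V_DS + 1.75 = 0, giving V_DS = 0.321 V (the root below V_ov).
I_D = (1.75 − 0.321) / 10.2 = 0.14 mA.

I_D = 0.140 mA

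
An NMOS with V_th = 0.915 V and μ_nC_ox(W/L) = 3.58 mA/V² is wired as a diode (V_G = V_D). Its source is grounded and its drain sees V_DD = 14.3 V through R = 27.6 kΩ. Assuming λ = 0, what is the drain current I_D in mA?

I_D = 0.466 mA

With gate tied to drain, V_GS = V_DS ≥ V_GS − V_th, so the device is in saturation.
KCL at the drain: ½ k_n (V_GS − V_th)² = (V_DD − V_GS)/R.
Let x = V_GS − 0.915. Then 49.4 x² + x − 13.39 = 0, giving x = 0.51 V (positive root), so V_GS = 1.43 V.
I_D = (V_DD − V_GS)/R = (14.3 − 1.43) / 27.6 = 0.466 mA.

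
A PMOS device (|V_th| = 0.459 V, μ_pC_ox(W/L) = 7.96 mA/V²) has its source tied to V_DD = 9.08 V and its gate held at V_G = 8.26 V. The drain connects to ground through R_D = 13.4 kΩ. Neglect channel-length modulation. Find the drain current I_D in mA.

I_D = 0.519 mA

V_SG = V_DD − V_G = 9.08 − 8.26 = 0.82 V, so V_ov = 0.82 − 0.459 = 0.361 V.
Assume saturation: I_D = ½ k_p V_ov² = 0.5 × 7.96 × 0.361² = 0.519 mA, giving V_SD = V_DD − I_D R_D = 9.08 − 0.519 × 13.4 = 2.13 V.
V_SD = 2.13 V ≥ V_ov = 0.361 V, confirming saturation.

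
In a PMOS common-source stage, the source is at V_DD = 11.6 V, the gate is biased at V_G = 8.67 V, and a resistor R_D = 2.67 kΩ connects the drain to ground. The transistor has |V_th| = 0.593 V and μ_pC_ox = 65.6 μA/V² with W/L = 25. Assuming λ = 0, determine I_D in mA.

I_D = 3.81 mA

V_SG = V_DD − V_G = 11.6 − 8.67 = 2.93 V, so V_ov = 2.93 − 0.593 = 2.34 V.
k_p = μ_pC_ox · (W/L) = 1.64 mA/V².
Assume saturation: I_D = ½ k_p V_ov² = 0.5 × 1.64 × 2.34² = 4.48 mA, giving V_SD = V_DD − I_D R_D = 11.6 − 4.48 × 2.67 = -0.358 V.
But -0.358 V < V_ov = 2.34 V, so the device is actually in triode.
In triode I_D = k_p[V_ov V_SD − ½ V_SD²] and I_D = (V_DD − V_SD)/R_D. Equating: 2.19 V_SD² − 11.23 V_SD + 11.6 = 0, giving V_SD = 1.43 V (the root below V_ov).
I_D = (11.6 − 1.43) / 2.67 = 3.81 mA.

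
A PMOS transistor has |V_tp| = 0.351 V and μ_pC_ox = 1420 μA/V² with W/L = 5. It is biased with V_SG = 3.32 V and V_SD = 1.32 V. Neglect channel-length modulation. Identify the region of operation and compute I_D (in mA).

k_p = μ_pC_ox · (W/L) = 7.1 mA/V².
V_ov = V_SG − |V_tp| = 3.32 − 0.351 = 2.97 V.
Since V_SD = 1.32 V < V_ov = 2.97 V, the device is in the triode region.
I_D = k_p [V_ov · V_SD − ½ V_SD²] = 7.1 × [2.97 × 1.32 − 0.5 × 1.32²] = 21.6 mA.

Triode; I_D = 21.6 mA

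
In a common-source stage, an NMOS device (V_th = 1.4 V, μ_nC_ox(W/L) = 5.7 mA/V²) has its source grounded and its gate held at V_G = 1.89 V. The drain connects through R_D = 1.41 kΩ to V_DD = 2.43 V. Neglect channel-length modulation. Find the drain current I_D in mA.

V_GS = V_G = 1.89 V, so V_ov = 1.89 − 1.4 = 0.49 V.
Assume saturation: I_D = ½ k_n V_ov² = 0.5 × 5.7 × 0.49² = 0.684 mA, giving V_DS = V_DD − I_D R_D = 2.43 − 0.684 × 1.41 = 1.47 V.
V_DS = 1.47 V ≥ V_ov = 0.49 V, confirming saturation.

I_D = 0.684 mA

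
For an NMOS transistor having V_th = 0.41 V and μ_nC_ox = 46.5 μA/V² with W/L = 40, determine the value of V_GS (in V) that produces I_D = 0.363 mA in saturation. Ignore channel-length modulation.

k_n = μ_nC_ox · (W/L) = 1.86 mA/V².
In saturation I_D = ½ k_n (V_GS − V_th)², so V_GS − V_th = √(2 I_D / k_n) = √(2 × 0.363 / 1.86) = 0.625 V.
V_GS = 0.41 + 0.625 = 1.03 V.

V_GS = 1.03 V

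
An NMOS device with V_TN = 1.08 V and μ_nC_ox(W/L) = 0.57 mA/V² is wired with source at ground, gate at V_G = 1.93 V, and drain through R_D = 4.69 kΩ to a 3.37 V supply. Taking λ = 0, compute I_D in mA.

I_D = 0.206 mA

V_GS = V_G = 1.93 V, so V_ov = 1.93 − 1.08 = 0.85 V.
Assume saturation: I_D = ½ k_n V_ov² = 0.5 × 0.57 × 0.85² = 0.206 mA, giving V_DS = V_DD − I_D R_D = 3.37 − 0.206 × 4.69 = 2.4 V.
V_DS = 2.4 V ≥ V_ov = 0.85 V, confirming saturation.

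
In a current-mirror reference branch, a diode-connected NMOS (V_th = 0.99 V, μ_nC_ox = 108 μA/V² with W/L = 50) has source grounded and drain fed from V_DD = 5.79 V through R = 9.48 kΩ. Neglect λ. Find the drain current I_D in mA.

With gate tied to drain, V_GS = V_DS ≥ V_GS − V_th, so the device is in saturation.
k_n = μ_nC_ox · (W/L) = 5.4 mA/V².
KCL at the drain: ½ k_n (V_GS − V_th)² = (V_DD − V_GS)/R.
Let x = V_GS − 0.99. Then 25.6 x² + x − 4.8 = 0, giving x = 0.414 V (positive root), so V_GS = 1.4 V.
I_D = (V_DD − V_GS)/R = (5.79 − 1.4) / 9.48 = 0.463 mA.

I_D = 0.463 mA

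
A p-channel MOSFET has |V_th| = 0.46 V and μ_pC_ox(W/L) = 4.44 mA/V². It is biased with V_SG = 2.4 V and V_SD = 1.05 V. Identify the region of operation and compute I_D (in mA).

Triode; I_D = 6.60 mA

V_ov = V_SG − |V_th| = 2.4 − 0.46 = 1.94 V.
Since V_SD = 1.05 V < V_ov = 1.94 V, the device is in the triode region.
I_D = k_p [V_ov · V_SD − ½ V_SD²] = 4.44 × [1.94 × 1.05 − 0.5 × 1.05²] = 6.6 mA.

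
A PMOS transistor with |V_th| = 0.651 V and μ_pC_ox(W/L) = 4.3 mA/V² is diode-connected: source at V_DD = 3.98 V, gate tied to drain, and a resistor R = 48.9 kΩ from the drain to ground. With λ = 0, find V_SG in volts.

With gate tied to drain, V_SG = V_SD ≥ V_SG − |V_th|, so the device is in saturation.
KCL at the drain: ½ k_p (V_SG − |V_th|)² = (V_DD − V_SG)/R.
Let x = V_SG − 0.651. Then 105 x² + x − 3.329 = 0, giving x = 0.173 V (positive root), so V_SG = 0.824 V.
I_D = (V_DD − V_SG)/R = (3.98 − 0.824) / 48.9 = 0.0645 mA.

V_SG = 0.824 V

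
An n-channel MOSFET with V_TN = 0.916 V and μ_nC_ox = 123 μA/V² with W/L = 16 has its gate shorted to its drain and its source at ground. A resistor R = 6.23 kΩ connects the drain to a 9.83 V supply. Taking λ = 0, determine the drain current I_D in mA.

I_D = 1.25 mA

With gate tied to drain, V_GS = V_DS ≥ V_GS − V_TN, so the device is in saturation.
k_n = μ_nC_ox · (W/L) = 1.968 mA/V².
KCL at the drain: ½ k_n (V_GS − V_TN)² = (V_DD − V_GS)/R.
Let x = V_GS − 0.916. Then 6.13 x² + x − 8.914 = 0, giving x = 1.13 V (positive root), so V_GS = 2.04 V.
I_D = (V_DD − V_GS)/R = (9.83 − 2.04) / 6.23 = 1.25 mA.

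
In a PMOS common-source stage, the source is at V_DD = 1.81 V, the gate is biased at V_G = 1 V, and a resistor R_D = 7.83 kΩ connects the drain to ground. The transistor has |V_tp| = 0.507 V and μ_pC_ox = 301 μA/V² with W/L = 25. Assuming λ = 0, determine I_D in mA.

V_SG = V_DD − V_G = 1.81 − 1 = 0.81 V, so V_ov = 0.81 − 0.507 = 0.303 V.
k_p = μ_pC_ox · (W/L) = 7.525 mA/V².
Assume saturation: I_D = ½ k_p V_ov² = 0.5 × 7.525 × 0.303² = 0.345 mA, giving V_SD = V_DD − I_D R_D = 1.81 − 0.345 × 7.83 = -0.895 V.
But -0.895 V < V_ov = 0.303 V, so the device is actually in triode.
In triode I_D = k_p[V_ov V_SD − ½ V_SD²] and I_D = (V_DD − V_SD)/R_D. Equating: 29.5 V_SD² − 18.85 V_SD + 1.81 = 0, giving V_SD = 0.118 V (the root below V_ov).
I_D = (1.81 − 0.118) / 7.83 = 0.216 mA.

I_D = 0.216 mA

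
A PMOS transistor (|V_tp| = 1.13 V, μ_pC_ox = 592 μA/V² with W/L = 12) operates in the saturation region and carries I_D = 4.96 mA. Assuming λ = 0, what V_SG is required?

V_SG = 2.31 V

k_p = μ_pC_ox · (W/L) = 7.104 mA/V².
In saturation I_D = ½ k_p (V_SG − |V_tp|)², so V_SG − |V_tp| = √(2 I_D / k_p) = √(2 × 4.96 / 7.104) = 1.18 V.
V_SG = 1.13 + 1.18 = 2.31 V.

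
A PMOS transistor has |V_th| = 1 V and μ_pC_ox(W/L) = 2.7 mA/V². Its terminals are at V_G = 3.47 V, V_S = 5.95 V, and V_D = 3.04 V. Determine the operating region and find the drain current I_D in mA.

Saturation; I_D = 2.96 mA

V_SG = V_S − V_G = 5.95 − 3.47 = 2.48 V; V_SD = V_S − V_D = 5.95 − 3.04 = 2.91 V.
V_ov = V_SG − |V_th| = 2.48 − 1 = 1.48 V.
Since V_SD = 2.91 V ≥ V_ov = 1.48 V, the device is in saturation.
I_D = ½ k_p V_ov² = 0.5 × 2.7 × 1.48² = 2.96 mA.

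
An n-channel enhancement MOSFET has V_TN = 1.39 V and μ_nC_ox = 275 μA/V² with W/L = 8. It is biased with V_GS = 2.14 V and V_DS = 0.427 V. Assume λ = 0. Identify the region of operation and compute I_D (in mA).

Triode; I_D = 0.504 mA

k_n = μ_nC_ox · (W/L) = 2.2 mA/V².
V_ov = V_GS − V_TN = 2.14 − 1.39 = 0.75 V.
Since V_DS = 0.427 V < V_ov = 0.75 V, the device is in the triode region.
I_D = k_n [V_ov · V_DS − ½ V_DS²] = 2.2 × [0.75 × 0.427 − 0.5 × 0.427²] = 0.504 mA.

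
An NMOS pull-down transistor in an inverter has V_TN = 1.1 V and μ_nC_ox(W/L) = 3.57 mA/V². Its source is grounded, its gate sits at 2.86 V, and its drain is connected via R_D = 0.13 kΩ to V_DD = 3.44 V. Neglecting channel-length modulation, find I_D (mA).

V_GS = V_G = 2.86 V, so V_ov = 2.86 − 1.1 = 1.76 V.
Assume saturation: I_D = ½ k_n V_ov² = 0.5 × 3.57 × 1.76² = 5.53 mA, giving V_DS = V_DD − I_D R_D = 3.44 − 5.53 × 0.13 = 2.72 V.
V_DS = 2.72 V ≥ V_ov = 1.76 V, confirming saturation.

I_D = 5.53 mA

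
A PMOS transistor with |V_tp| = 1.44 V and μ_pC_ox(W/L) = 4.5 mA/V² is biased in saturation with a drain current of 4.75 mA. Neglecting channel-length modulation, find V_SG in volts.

V_SG = 2.89 V

In saturation I_D = ½ k_p (V_SG − |V_tp|)², so V_SG − |V_tp| = √(2 I_D / k_p) = √(2 × 4.75 / 4.5) = 1.45 V.
V_SG = 1.44 + 1.45 = 2.89 V.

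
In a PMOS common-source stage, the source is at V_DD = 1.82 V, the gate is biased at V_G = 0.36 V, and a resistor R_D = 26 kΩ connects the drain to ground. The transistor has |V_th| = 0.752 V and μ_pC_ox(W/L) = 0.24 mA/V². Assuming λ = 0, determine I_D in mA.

I_D = 0.0525 mA

V_SG = V_DD − V_G = 1.82 − 0.36 = 1.46 V, so V_ov = 1.46 − 0.752 = 0.708 V.
Assume saturation: I_D = ½ k_p V_ov² = 0.5 × 0.24 × 0.708² = 0.0602 mA, giving V_SD = V_DD − I_D R_D = 1.82 − 0.0602 × 26 = 0.256 V.
But 0.256 V < V_ov = 0.708 V, so the device is actually in triode.
In triode I_D = k_p[V_ov V_SD − ½ V_SD²] and I_D = (V_DD − V_SD)/R_D. Equating: 3.12 V_SD² − 5.418 V_SD + 1.82 = 0, giving V_SD = 0.455 V (the root below V_ov).
I_D = (1.82 − 0.455) / 26 = 0.0525 mA.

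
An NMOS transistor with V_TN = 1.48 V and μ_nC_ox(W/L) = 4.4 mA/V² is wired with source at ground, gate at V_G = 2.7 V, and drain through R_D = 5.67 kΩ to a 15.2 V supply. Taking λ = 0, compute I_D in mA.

V_GS = V_G = 2.7 V, so V_ov = 2.7 − 1.48 = 1.22 V.
Assume saturation: I_D = ½ k_n V_ov² = 0.5 × 4.4 × 1.22² = 3.27 mA, giving V_DS = V_DD − I_D R_D = 15.2 − 3.27 × 5.67 = -3.37 V.
But -3.37 V < V_ov = 1.22 V, so the device is actually in triode.
In triode I_D = k_n[V_ov V_DS − ½ V_DS²] and I_D = (V_DD − V_DS)/R_D. Equating: 12.5 V_DS² − 31.44 V_DS + 15.2 = 0, giving V_DS = 0.652 V (the root below V_ov).
I_D = (15.2 − 0.652) / 5.67 = 2.57 mA.

I_D = 2.57 mA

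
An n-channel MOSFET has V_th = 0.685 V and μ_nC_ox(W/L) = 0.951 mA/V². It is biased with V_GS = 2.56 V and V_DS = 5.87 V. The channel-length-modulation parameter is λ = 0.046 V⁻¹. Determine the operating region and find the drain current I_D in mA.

Saturation; I_D = 2.12 mA

V_ov = V_GS − V_th = 2.56 − 0.685 = 1.88 V.
Since V_DS = 5.87 V ≥ V_ov = 1.88 V, the device is in saturation.
I_D = ½ k_n V_ov² (1 + λ V_DS) = 0.5 × 0.951 × 1.88² × (1 + 0.046 × 5.87) = 2.12 mA.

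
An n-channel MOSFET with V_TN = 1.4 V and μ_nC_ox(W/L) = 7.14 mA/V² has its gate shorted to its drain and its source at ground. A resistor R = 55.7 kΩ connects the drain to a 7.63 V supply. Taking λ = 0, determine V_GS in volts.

V_GS = 1.57 V

With gate tied to drain, V_GS = V_DS ≥ V_GS − V_TN, so the device is in saturation.
KCL at the drain: ½ k_n (V_GS − V_TN)² = (V_DD − V_GS)/R.
Let x = V_GS − 1.4. Then 199 x² + x − 6.23 = 0, giving x = 0.175 V (positive root), so V_GS = 1.57 V.
I_D = (V_DD − V_GS)/R = (7.63 − 1.57) / 55.7 = 0.109 mA.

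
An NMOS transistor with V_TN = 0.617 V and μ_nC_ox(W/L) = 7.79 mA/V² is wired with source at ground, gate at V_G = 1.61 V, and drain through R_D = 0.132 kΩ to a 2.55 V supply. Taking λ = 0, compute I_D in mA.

I_D = 3.84 mA

V_GS = V_G = 1.61 V, so V_ov = 1.61 − 0.617 = 0.993 V.
Assume saturation: I_D = ½ k_n V_ov² = 0.5 × 7.79 × 0.993² = 3.84 mA, giving V_DS = V_DD − I_D R_D = 2.55 − 3.84 × 0.132 = 2.04 V.
V_DS = 2.04 V ≥ V_ov = 0.993 V, confirming saturation.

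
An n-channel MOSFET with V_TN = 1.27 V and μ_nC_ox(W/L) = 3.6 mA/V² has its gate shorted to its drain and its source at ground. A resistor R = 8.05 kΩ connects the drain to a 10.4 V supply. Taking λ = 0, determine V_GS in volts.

With gate tied to drain, V_GS = V_DS ≥ V_GS − V_TN, so the device is in saturation.
KCL at the drain: ½ k_n (V_GS − V_TN)² = (V_DD − V_GS)/R.
Let x = V_GS − 1.27. Then 14.5 x² + x − 9.13 = 0, giving x = 0.76 V (positive root), so V_GS = 2.03 V.
I_D = (V_DD − V_GS)/R = (10.4 − 2.03) / 8.05 = 1.04 mA.

V_GS = 2.03 V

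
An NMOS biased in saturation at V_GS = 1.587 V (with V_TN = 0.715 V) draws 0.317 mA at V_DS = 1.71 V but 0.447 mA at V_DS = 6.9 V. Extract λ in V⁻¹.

With V_GS fixed, I_D ∝ (1 + λ V_DS) in saturation, so I_D2/I_D1 = (1 + λ V_DS2)/(1 + λ V_DS1).
0.447/0.317 = 1.41 = (1 + 6.9 λ)/(1 + 1.71 λ).
Solving: λ (I_D1 V_DS2 − I_D2 V_DS1) = I_D2 − I_D1, so λ = (0.447 − 0.317) / (0.317 × 6.9 − 0.447 × 1.71) = 0.13 / 1.42 = 0.0914 V⁻¹.

λ = 0.0914 V⁻¹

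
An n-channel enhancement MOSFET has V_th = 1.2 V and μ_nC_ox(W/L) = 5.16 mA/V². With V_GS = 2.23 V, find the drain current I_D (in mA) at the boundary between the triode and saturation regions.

At the boundary V_DS = V_ov = V_GS − V_th = 2.23 − 1.2 = 1.03 V.
I_D = ½ k_n V_ov² = 0.5 × 5.16 × 1.03² = 2.74 mA.

I_D = 2.74 mA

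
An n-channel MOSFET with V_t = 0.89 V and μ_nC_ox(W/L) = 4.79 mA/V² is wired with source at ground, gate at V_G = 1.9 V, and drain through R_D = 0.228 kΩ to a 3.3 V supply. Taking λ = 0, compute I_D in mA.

V_GS = V_G = 1.9 V, so V_ov = 1.9 − 0.89 = 1.01 V.
Assume saturation: I_D = ½ k_n V_ov² = 0.5 × 4.79 × 1.01² = 2.44 mA, giving V_DS = V_DD − I_D R_D = 3.3 − 2.44 × 0.228 = 2.74 V.
V_DS = 2.74 V ≥ V_ov = 1.01 V, confirming saturation.

I_D = 2.44 mA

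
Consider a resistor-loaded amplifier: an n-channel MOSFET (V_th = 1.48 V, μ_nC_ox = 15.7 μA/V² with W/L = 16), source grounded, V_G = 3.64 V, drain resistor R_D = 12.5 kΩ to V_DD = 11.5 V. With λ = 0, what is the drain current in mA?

I_D = 0.586 mA

V_GS = V_G = 3.64 V, so V_ov = 3.64 − 1.48 = 2.16 V.
k_n = μ_nC_ox · (W/L) = 0.2512 mA/V².
Assume saturation: I_D = ½ k_n V_ov² = 0.5 × 0.2512 × 2.16² = 0.586 mA, giving V_DS = V_DD − I_D R_D = 11.5 − 0.586 × 12.5 = 4.18 V.
V_DS = 4.18 V ≥ V_ov = 2.16 V, confirming saturation.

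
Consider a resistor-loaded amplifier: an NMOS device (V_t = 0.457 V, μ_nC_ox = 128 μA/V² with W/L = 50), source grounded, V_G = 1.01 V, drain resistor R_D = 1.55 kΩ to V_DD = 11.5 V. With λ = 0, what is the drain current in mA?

V_GS = V_G = 1.01 V, so V_ov = 1.01 − 0.457 = 0.553 V.
k_n = μ_nC_ox · (W/L) = 6.4 mA/V².
Assume saturation: I_D = ½ k_n V_ov² = 0.5 × 6.4 × 0.553² = 0.979 mA, giving V_DS = V_DD − I_D R_D = 11.5 − 0.979 × 1.55 = 9.98 V.
V_DS = 9.98 V ≥ V_ov = 0.553 V, confirming saturation.

I_D = 0.979 mA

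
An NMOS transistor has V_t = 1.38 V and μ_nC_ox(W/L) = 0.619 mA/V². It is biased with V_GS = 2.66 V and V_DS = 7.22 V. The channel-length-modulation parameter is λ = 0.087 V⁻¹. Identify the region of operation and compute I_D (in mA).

Saturation; I_D = 0.826 mA

V_ov = V_GS − V_t = 2.66 − 1.38 = 1.28 V.
Since V_DS = 7.22 V ≥ V_ov = 1.28 V, the device is in saturation.
I_D = ½ k_n V_ov² (1 + λ V_DS) = 0.5 × 0.619 × 1.28² × (1 + 0.087 × 7.22) = 0.826 mA.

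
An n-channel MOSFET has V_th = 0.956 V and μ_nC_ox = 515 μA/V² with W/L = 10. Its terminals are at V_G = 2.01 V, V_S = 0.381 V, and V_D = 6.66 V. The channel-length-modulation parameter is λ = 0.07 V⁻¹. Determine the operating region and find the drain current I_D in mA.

V_GS = V_G − V_S = 2.01 − 0.381 = 1.63 V; V_DS = V_D − V_S = 6.66 − 0.381 = 6.28 V.
k_n = μ_nC_ox · (W/L) = 5.15 mA/V².
V_ov = V_GS − V_th = 1.63 − 0.956 = 0.673 V.
Since V_DS = 6.28 V ≥ V_ov = 0.673 V, the device is in saturation.
I_D = ½ k_n V_ov² (1 + λ V_DS) = 0.5 × 5.15 × 0.673² × (1 + 0.07 × 6.28) = 1.68 mA.

Saturation; I_D = 1.68 mA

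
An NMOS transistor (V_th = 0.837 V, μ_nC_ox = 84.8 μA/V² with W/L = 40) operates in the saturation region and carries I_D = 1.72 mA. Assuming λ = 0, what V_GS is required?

V_GS = 1.84 V

k_n = μ_nC_ox · (W/L) = 3.392 mA/V².
In saturation I_D = ½ k_n (V_GS − V_th)², so V_GS − V_th = √(2 I_D / k_n) = √(2 × 1.72 / 3.392) = 1.01 V.
V_GS = 0.837 + 1.01 = 1.84 V.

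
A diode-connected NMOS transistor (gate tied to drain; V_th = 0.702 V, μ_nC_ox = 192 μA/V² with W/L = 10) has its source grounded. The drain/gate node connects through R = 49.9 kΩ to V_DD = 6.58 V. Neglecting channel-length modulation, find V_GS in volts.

With gate tied to drain, V_GS = V_DS ≥ V_GS − V_th, so the device is in saturation.
k_n = μ_nC_ox · (W/L) = 1.92 mA/V².
KCL at the drain: ½ k_n (V_GS − V_th)² = (V_DD − V_GS)/R.
Let x = V_GS − 0.702. Then 47.9 x² + x − 5.878 = 0, giving x = 0.34 V (positive root), so V_GS = 1.04 V.
I_D = (V_DD − V_GS)/R = (6.58 − 1.04) / 49.9 = 0.111 mA.

V_GS = 1.04 V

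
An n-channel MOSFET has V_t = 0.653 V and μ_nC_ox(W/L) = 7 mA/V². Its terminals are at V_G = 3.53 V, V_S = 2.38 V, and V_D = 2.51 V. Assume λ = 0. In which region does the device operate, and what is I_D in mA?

Triode; I_D = 0.393 mA

V_GS = V_G − V_S = 3.53 − 2.38 = 1.15 V; V_DS = V_D − V_S = 2.51 − 2.38 = 0.13 V.
V_ov = V_GS − V_t = 1.15 − 0.653 = 0.497 V.
Since V_DS = 0.13 V < V_ov = 0.497 V, the device is in the triode region.
I_D = k_n [V_ov · V_DS − ½ V_DS²] = 7 × [0.497 × 0.13 − 0.5 × 0.13²] = 0.393 mA.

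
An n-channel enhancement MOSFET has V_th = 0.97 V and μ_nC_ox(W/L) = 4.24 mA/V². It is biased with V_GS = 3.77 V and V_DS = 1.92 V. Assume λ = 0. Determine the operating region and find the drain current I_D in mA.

Triode; I_D = 15.0 mA

V_ov = V_GS − V_th = 3.77 − 0.97 = 2.8 V.
Since V_DS = 1.92 V < V_ov = 2.8 V, the device is in the triode region.
I_D = k_n [V_ov · V_DS − ½ V_DS²] = 4.24 × [2.8 × 1.92 − 0.5 × 1.92²] = 15 mA.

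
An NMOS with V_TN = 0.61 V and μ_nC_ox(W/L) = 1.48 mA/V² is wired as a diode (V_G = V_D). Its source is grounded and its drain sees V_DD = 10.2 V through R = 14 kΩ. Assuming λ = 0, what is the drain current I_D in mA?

With gate tied to drain, V_GS = V_DS ≥ V_GS − V_TN, so the device is in saturation.
KCL at the drain: ½ k_n (V_GS − V_TN)² = (V_DD − V_GS)/R.
Let x = V_GS − 0.61. Then 10.4 x² + x − 9.59 = 0, giving x = 0.915 V (positive root), so V_GS = 1.53 V.
I_D = (V_DD − V_GS)/R = (10.2 − 1.53) / 14 = 0.62 mA.

I_D = 0.620 mA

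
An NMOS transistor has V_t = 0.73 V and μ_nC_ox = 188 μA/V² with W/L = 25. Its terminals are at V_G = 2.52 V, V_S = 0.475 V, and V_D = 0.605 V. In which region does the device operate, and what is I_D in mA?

V_GS = V_G − V_S = 2.52 − 0.475 = 2.04 V; V_DS = V_D − V_S = 0.605 − 0.475 = 0.13 V.
k_n = μ_nC_ox · (W/L) = 4.7 mA/V².
V_ov = V_GS − V_t = 2.04 − 0.73 = 1.31 V.
Since V_DS = 0.13 V < V_ov = 1.31 V, the device is in the triode region.
I_D = k_n [V_ov · V_DS − ½ V_DS²] = 4.7 × [1.31 × 0.13 − 0.5 × 0.13²] = 0.764 mA.

Triode; I_D = 0.764 mA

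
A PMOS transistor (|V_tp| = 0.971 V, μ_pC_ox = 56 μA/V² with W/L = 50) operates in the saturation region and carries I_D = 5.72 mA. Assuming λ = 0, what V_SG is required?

V_SG = 2.99 V

k_p = μ_pC_ox · (W/L) = 2.8 mA/V².
In saturation I_D = ½ k_p (V_SG − |V_tp|)², so V_SG − |V_tp| = √(2 I_D / k_p) = √(2 × 5.72 / 2.8) = 2.02 V.
V_SG = 0.971 + 2.02 = 2.99 V.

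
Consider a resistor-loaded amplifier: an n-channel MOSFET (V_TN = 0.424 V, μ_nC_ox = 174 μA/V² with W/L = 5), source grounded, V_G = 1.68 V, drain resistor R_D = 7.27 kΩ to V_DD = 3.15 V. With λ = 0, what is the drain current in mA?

V_GS = V_G = 1.68 V, so V_ov = 1.68 − 0.424 = 1.26 V.
k_n = μ_nC_ox · (W/L) = 0.87 mA/V².
Assume saturation: I_D = ½ k_n V_ov² = 0.5 × 0.87 × 1.26² = 0.686 mA, giving V_DS = V_DD − I_D R_D = 3.15 − 0.686 × 7.27 = -1.84 V.
But -1.84 V < V_ov = 1.26 V, so the device is actually in triode.
In triode I_D = k_n[V_ov V_DS − ½ V_DS²] and I_D = (V_DD − V_DS)/R_D. Equating: 3.16 V_DS² − 8.944 V_DS + 3.15 = 0, giving V_DS = 0.412 V (the root below V_ov).
I_D = (3.15 − 0.412) / 7.27 = 0.377 mA.

I_D = 0.377 mA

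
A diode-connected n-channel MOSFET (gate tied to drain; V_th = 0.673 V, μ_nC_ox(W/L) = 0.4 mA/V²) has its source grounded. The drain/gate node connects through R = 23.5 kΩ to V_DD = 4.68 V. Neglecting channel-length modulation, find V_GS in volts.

V_GS = 1.50 V

With gate tied to drain, V_GS = V_DS ≥ V_GS − V_th, so the device is in saturation.
KCL at the drain: ½ k_n (V_GS − V_th)² = (V_DD − V_GS)/R.
Let x = V_GS − 0.673. Then 4.7 x² + x − 4.007 = 0, giving x = 0.823 V (positive root), so V_GS = 1.5 V.
I_D = (V_DD − V_GS)/R = (4.68 − 1.5) / 23.5 = 0.135 mA.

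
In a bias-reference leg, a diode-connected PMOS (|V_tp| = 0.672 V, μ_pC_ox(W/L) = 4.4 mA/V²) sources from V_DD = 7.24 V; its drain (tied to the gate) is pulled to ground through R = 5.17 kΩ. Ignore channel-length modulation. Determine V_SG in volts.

V_SG = 1.39 V

With gate tied to drain, V_SG = V_SD ≥ V_SG − |V_tp|, so the device is in saturation.
KCL at the drain: ½ k_p (V_SG − |V_tp|)² = (V_DD − V_SG)/R.
Let x = V_SG − 0.672. Then 11.4 x² + x − 6.568 = 0, giving x = 0.717 V (positive root), so V_SG = 1.39 V.
I_D = (V_DD − V_SG)/R = (7.24 − 1.39) / 5.17 = 1.13 mA.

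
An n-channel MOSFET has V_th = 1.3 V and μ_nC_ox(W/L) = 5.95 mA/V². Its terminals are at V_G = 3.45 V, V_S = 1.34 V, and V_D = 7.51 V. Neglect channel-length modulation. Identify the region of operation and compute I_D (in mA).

Saturation; I_D = 1.95 mA

V_GS = V_G − V_S = 3.45 − 1.34 = 2.11 V; V_DS = V_D − V_S = 7.51 − 1.34 = 6.17 V.
V_ov = V_GS − V_th = 2.11 − 1.3 = 0.81 V.
Since V_DS = 6.17 V ≥ V_ov = 0.81 V, the device is in saturation.
I_D = ½ k_n V_ov² = 0.5 × 5.95 × 0.81² = 1.95 mA.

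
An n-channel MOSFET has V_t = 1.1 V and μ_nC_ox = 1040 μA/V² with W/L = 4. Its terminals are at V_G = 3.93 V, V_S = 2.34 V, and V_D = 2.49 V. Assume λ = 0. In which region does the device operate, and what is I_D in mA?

Triode; I_D = 0.259 mA

V_GS = V_G − V_S = 3.93 − 2.34 = 1.59 V; V_DS = V_D − V_S = 2.49 − 2.34 = 0.15 V.
k_n = μ_nC_ox · (W/L) = 4.16 mA/V².
V_ov = V_GS − V_t = 1.59 − 1.1 = 0.49 V.
Since V_DS = 0.15 V < V_ov = 0.49 V, the device is in the triode region.
I_D = k_n [V_ov · V_DS − ½ V_DS²] = 4.16 × [0.49 × 0.15 − 0.5 × 0.15²] = 0.259 mA.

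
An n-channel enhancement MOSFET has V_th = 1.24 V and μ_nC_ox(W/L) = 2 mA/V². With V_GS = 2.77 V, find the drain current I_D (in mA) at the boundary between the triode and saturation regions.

I_D = 2.34 mA

At the boundary V_DS = V_ov = V_GS − V_th = 2.77 − 1.24 = 1.53 V.
I_D = ½ k_n V_ov² = 0.5 × 2 × 1.53² = 2.34 mA.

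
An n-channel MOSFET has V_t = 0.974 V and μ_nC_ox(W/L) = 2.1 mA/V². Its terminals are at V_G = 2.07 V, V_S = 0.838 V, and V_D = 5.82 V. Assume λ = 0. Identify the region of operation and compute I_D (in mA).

V_GS = V_G − V_S = 2.07 − 0.838 = 1.23 V; V_DS = V_D − V_S = 5.82 − 0.838 = 4.98 V.
V_ov = V_GS − V_t = 1.23 − 0.974 = 0.258 V.
Since V_DS = 4.98 V ≥ V_ov = 0.258 V, the device is in saturation.
I_D = ½ k_n V_ov² = 0.5 × 2.1 × 0.258² = 0.0699 mA.

Saturation; I_D = 0.0699 mA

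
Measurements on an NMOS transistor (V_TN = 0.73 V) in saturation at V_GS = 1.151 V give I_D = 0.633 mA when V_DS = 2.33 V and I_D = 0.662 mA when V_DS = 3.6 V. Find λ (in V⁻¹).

With V_GS fixed, I_D ∝ (1 + λ V_DS) in saturation, so I_D2/I_D1 = (1 + λ V_DS2)/(1 + λ V_DS1).
0.662/0.633 = 1.046 = (1 + 3.6 λ)/(1 + 2.33 λ).
Solving: λ (I_D1 V_DS2 − I_D2 V_DS1) = I_D2 − I_D1, so λ = (0.662 − 0.633) / (0.633 × 3.6 − 0.662 × 2.33) = 0.029 / 0.736 = 0.0394 V⁻¹.

λ = 0.0394 V⁻¹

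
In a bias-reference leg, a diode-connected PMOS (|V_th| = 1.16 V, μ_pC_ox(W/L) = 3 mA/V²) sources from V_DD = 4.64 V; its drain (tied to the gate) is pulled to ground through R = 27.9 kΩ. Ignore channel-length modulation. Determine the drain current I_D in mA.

With gate tied to drain, V_SG = V_SD ≥ V_SG − |V_th|, so the device is in saturation.
KCL at the drain: ½ k_p (V_SG − |V_th|)² = (V_DD − V_SG)/R.
Let x = V_SG − 1.16. Then 41.8 x² + x − 3.48 = 0, giving x = 0.277 V (positive root), so V_SG = 1.44 V.
I_D = (V_DD − V_SG)/R = (4.64 − 1.44) / 27.9 = 0.115 mA.

I_D = 0.115 mA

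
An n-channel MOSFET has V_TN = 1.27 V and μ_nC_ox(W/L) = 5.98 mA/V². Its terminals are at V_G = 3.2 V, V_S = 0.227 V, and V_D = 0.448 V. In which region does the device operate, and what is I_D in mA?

Triode; I_D = 2.10 mA

V_GS = V_G − V_S = 3.2 − 0.227 = 2.97 V; V_DS = V_D − V_S = 0.448 − 0.227 = 0.221 V.
V_ov = V_GS − V_TN = 2.97 − 1.27 = 1.7 V.
Since V_DS = 0.221 V < V_ov = 1.7 V, the device is in the triode region.
I_D = k_n [V_ov · V_DS − ½ V_DS²] = 5.98 × [1.7 × 0.221 − 0.5 × 0.221²] = 2.1 mA.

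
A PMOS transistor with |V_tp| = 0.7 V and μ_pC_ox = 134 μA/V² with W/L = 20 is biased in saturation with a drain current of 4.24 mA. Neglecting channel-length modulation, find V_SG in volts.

k_p = μ_pC_ox · (W/L) = 2.68 mA/V².
In saturation I_D = ½ k_p (V_SG − |V_tp|)², so V_SG − |V_tp| = √(2 I_D / k_p) = √(2 × 4.24 / 2.68) = 1.78 V.
V_SG = 0.7 + 1.78 = 2.48 V.

V_SG = 2.48 V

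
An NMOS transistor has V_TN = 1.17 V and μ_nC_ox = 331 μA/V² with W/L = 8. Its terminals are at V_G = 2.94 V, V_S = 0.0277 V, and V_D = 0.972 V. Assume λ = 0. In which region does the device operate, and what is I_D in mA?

V_GS = V_G − V_S = 2.94 − 0.0277 = 2.91 V; V_DS = V_D − V_S = 0.972 − 0.0277 = 0.944 V.
k_n = μ_nC_ox · (W/L) = 2.648 mA/V².
V_ov = V_GS − V_TN = 2.91 − 1.17 = 1.74 V.
Since V_DS = 0.944 V < V_ov = 1.74 V, the device is in the triode region.
I_D = k_n [V_ov · V_DS − ½ V_DS²] = 2.648 × [1.74 × 0.944 − 0.5 × 0.944²] = 3.18 mA.

Triode; I_D = 3.18 mA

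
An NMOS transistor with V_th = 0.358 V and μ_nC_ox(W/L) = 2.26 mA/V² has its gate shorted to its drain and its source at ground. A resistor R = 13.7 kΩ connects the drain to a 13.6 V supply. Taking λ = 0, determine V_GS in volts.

With gate tied to drain, V_GS = V_DS ≥ V_GS − V_th, so the device is in saturation.
KCL at the drain: ½ k_n (V_GS − V_th)² = (V_DD − V_GS)/R.
Let x = V_GS − 0.358. Then 15.5 x² + x − 13.24 = 0, giving x = 0.893 V (positive root), so V_GS = 1.25 V.
I_D = (V_DD − V_GS)/R = (13.6 − 1.25) / 13.7 = 0.901 mA.

V_GS = 1.25 V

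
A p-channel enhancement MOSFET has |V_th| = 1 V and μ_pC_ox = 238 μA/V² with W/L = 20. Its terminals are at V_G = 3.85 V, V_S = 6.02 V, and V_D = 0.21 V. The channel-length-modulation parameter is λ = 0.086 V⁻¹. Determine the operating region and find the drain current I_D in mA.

Saturation; I_D = 4.89 mA

V_SG = V_S − V_G = 6.02 − 3.85 = 2.17 V; V_SD = V_S − V_D = 6.02 − 0.21 = 5.81 V.
k_p = μ_pC_ox · (W/L) = 4.76 mA/V².
V_ov = V_SG − |V_th| = 2.17 − 1 = 1.17 V.
Since V_SD = 5.81 V ≥ V_ov = 1.17 V, the device is in saturation.
I_D = ½ k_p V_ov² (1 + λ V_SD) = 0.5 × 4.76 × 1.17² × (1 + 0.086 × 5.81) = 4.89 mA.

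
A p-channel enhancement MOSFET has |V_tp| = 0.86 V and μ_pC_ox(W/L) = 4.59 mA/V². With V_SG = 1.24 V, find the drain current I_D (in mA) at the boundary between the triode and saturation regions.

I_D = 0.331 mA

At the boundary V_SD = V_ov = V_SG − |V_tp| = 1.24 − 0.86 = 0.38 V.
I_D = ½ k_p V_ov² = 0.5 × 4.59 × 0.38² = 0.331 mA.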